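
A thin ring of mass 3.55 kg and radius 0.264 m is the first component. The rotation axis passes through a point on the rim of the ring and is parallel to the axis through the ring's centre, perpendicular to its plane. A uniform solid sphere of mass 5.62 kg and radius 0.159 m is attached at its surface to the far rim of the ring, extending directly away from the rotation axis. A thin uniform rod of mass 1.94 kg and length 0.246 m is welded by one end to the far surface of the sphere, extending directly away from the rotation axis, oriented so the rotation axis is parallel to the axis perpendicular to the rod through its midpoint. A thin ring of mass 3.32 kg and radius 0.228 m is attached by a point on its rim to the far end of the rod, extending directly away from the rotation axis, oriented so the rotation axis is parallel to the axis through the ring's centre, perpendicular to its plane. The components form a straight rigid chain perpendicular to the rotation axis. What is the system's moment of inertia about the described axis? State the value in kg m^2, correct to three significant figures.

Thin ring: I_cm = MR² = (3.55)(0.264)² = 0.24742 kg m^2; centre at d = 0.264 m, so the parallel axis theorem gives I = 0.24742 + (3.55)(0.264)² = 0.49484 kg m^2.
Solid sphere: I_cm = (2/5)MR² = (2/5)(5.62)(0.159)² = 0.056832 kg m^2; centre at d = 0.264 + 0.264 + 0.159 = 0.687 m, so the parallel axis theorem gives I = 0.056832 + (5.62)(0.687)² = 2.7093 kg m^2.
Thin rod: I_cm = (1/12)ML² = (1/12)(1.94)(0.246)² = 0.0097834 kg m^2; centre at d = 0.264 + 0.264 + 0.159 + 0.159 + 0.123 = 0.969 m, so the parallel axis theorem gives I = 0.0097834 + (1.94)(0.969)² = 1.8314 kg m^2.
Thin ring: I_cm = MR² = (3.32)(0.228)² = 0.17259 kg m^2; centre at d = 0.264 + 0.264 + 0.159 + 0.159 + 0.123 + 0.123 + 0.228 = 1.32 m, so the parallel axis theorem gives I = 0.17259 + (3.32)(1.32)² = 5.9574 kg m^2.
Total I = 0.49484 + 2.7093 + 1.8314 + 5.9574 = 10.993 kg m^2.

11.0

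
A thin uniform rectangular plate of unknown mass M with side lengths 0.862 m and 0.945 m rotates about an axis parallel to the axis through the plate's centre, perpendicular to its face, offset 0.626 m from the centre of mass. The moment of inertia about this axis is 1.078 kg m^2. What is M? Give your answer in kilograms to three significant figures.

2.04

I = I_cm + Md² = (1/12)M(a²+b²) + Md² = M·[0.0833333·[(0.862)² + (0.945)²] + (0.626)²] = M·0.52822.
So M = 1.078 / 0.52822 = 2.0408 kg.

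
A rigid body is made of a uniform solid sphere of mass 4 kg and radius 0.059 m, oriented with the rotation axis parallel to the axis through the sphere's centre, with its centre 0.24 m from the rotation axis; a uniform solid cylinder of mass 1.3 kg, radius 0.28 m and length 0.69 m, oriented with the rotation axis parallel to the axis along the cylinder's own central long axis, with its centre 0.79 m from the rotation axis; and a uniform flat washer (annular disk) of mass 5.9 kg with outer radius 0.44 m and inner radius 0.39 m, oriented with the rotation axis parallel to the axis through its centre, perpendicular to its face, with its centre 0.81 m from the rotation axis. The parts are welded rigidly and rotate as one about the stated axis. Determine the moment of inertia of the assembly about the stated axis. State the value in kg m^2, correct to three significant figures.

Solid sphere: I_cm = (2/5)MR² = (2/5)(4)(0.059)² = 0.0055696 kg m^2; centre at d = 0.24 m, so the parallel axis theorem gives I = 0.0055696 + (4)(0.24)² = 0.23597 kg m^2.
Solid cylinder: I_cm = (1/2)MR² = (1/2)(1.3)(0.28)² = 0.05096 kg m^2; centre at d = 0.79 m, so the parallel axis theorem gives I = 0.05096 + (1.3)(0.79)² = 0.86229 kg m^2.
Annular disk: I_cm = (1/2)M(R²+r²) = (1/2)(5.9)[(0.44)² + (0.39)²] = 1.0198 kg m^2; centre at d = 0.81 m, so the parallel axis theorem gives I = 1.0198 + (5.9)(0.81)² = 4.8908 kg m^2.
Total I = 0.23597 + 0.86229 + 4.8908 = 5.9891 kg m^2.

5.99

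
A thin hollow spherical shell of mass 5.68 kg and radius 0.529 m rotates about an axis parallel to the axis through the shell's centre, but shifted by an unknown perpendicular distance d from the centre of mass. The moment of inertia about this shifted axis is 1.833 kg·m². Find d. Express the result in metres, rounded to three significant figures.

About the centre-of-mass axis, I_cm = (2/3)MR² = (2/3)(5.68)(0.529)² = 1.0597 kg·m².
Parallel axis theorem: I = I_cm + Md², so Md² = 1.833 − 1.0597 = 0.77334 kg·m².
d = √(0.77334 / 5.68) = 0.36899 m.

0.369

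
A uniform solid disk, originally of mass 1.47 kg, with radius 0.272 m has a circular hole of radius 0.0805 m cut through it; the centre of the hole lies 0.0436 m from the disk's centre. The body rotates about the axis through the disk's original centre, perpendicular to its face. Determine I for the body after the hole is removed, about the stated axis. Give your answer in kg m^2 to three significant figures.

Unpierced body about its centre: I₀ = (1/2)MR² = (1/2)(1.47)(0.272)² = 0.054378 kg m^2.
The removed disk has mass m = M·(r/R)² = (1.47)(0.0805/0.272)² = 0.12876 kg (same uniform areal density).
Its moment of inertia about the rotation axis (parallel-axis theorem): I_hole = (1/2)mr² + md² = (1/2)(0.12876)(0.0805)² + (0.12876)(0.0436)² = 0.00066195 kg m^2.
Treating the hole as negative mass, I = I₀ − I_hole = 0.054378 − 0.00066195 = 0.053716 kg m^2.

0.0537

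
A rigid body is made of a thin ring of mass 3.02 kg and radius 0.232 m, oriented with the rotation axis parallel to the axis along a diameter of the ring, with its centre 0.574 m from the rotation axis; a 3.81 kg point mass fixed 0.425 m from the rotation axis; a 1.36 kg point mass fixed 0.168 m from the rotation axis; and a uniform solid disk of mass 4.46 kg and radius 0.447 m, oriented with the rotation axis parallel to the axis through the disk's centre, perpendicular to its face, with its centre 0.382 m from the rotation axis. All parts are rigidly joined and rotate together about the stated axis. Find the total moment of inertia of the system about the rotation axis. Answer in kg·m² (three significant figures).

2.90

Thin ring: I_cm = (1/2)MR² = (1/2)(3.02)(0.232)² = 0.081274 kg·m²; centre at d = 0.574 m, so I = I_cm + Md² gives I = 0.081274 + (3.02)(0.574)² = 1.0763 kg·m².
Point mass: I_cm = 0; centre at d = 0.425 m, so I = I_cm + Md² gives I = 0 + (3.81)(0.425)² = 0.68818 kg·m².
Point mass: I_cm = 0; centre at d = 0.168 m, so I = I_cm + Md² gives I = 0 + (1.36)(0.168)² = 0.038385 kg·m².
Solid disk: I_cm = (1/2)MR² = (1/2)(4.46)(0.447)² = 0.44557 kg·m²; centre at d = 0.382 m, so I = I_cm + Md² gives I = 0.44557 + (4.46)(0.382)² = 1.0964 kg·m².
Total I = 1.0763 + 0.68818 + 0.038385 + 1.0964 = 2.8993 kg·m².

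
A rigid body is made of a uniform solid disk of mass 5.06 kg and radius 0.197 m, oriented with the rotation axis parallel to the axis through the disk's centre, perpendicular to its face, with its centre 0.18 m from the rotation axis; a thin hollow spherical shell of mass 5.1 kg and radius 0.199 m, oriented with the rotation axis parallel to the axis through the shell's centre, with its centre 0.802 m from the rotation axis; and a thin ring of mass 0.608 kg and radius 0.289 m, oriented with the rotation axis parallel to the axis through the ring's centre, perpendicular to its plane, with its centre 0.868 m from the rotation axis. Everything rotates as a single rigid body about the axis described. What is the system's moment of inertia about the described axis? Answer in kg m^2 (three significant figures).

4.19

Solid disk: I_cm = (1/2)MR² = (1/2)(5.06)(0.197)² = 0.098187 kg m^2; centre at d = 0.18 m, so I = I_cm + Md² gives I = 0.098187 + (5.06)(0.18)² = 0.26213 kg m^2.
Spherical shell: I_cm = (2/3)MR² = (2/3)(5.1)(0.199)² = 0.13464 kg m^2; centre at d = 0.802 m, so I = I_cm + Md² gives I = 0.13464 + (5.1)(0.802)² = 3.415 kg m^2.
Thin ring: I_cm = MR² = (0.608)(0.289)² = 0.050781 kg m^2; centre at d = 0.868 m, so I = I_cm + Md² gives I = 0.050781 + (0.608)(0.868)² = 0.50886 kg m^2.
Total I = 0.26213 + 3.415 + 0.50886 = 4.186 kg m^2.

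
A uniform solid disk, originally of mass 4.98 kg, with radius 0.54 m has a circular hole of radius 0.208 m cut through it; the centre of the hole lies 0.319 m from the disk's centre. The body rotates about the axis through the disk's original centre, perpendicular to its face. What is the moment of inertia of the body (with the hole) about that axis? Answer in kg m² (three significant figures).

Unpierced body about its centre: I₀ = (1/2)MR² = (1/2)(4.98)(0.54)² = 0.72608 kg m².
The removed disk has mass m = M·(r/R)² = (4.98)(0.208/0.54)² = 0.73887 kg (same uniform areal density).
Its moment of inertia about the rotation axis (parallel-axis theorem): I_hole = (1/2)mr² + md² = (1/2)(0.73887)(0.208)² + (0.73887)(0.319)² = 0.091171 kg m².
Treating the hole as negative mass, I = I₀ − I_hole = 0.72608 − 0.091171 = 0.63491 kg m².

0.635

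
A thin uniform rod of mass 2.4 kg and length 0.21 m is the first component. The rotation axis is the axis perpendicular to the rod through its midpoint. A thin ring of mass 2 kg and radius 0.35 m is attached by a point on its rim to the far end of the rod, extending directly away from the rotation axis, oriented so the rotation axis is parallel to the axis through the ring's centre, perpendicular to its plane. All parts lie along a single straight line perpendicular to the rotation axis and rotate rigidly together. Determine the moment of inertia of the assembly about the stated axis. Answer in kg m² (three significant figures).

0.668

Thin rod: I_cm = (1/12)ML² = (1/12)(2.4)(0.21)² = 0.00882 kg m²; axis through the centre, so I = 0.00882 kg m².
Thin ring: I_cm = MR² = (2)(0.35)² = 0.245 kg m²; centre at d = 0.105 + 0.35 = 0.455 m, so I = I_cm + Md² gives I = 0.245 + (2)(0.455)² = 0.65905 kg m².
Total I = 0.00882 + 0.65905 = 0.66787 kg m².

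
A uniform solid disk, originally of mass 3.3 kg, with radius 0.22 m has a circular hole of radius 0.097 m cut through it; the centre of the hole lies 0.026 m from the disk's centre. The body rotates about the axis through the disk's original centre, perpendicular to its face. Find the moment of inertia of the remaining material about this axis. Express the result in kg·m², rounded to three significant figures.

Unpierced body about its centre: I₀ = (1/2)MR² = (1/2)(3.3)(0.22)² = 0.07986 kg·m².
The removed disk has mass m = M·(r/R)² = (3.3)(0.097/0.22)² = 0.64152 kg (same uniform areal density).
Its moment of inertia about the rotation axis (parallel-axis theorem): I_hole = (1/2)mr² + md² = (1/2)(0.64152)(0.097)² + (0.64152)(0.026)² = 0.0034517 kg·m².
Treating the hole as negative mass, I = I₀ − I_hole = 0.07986 − 0.0034517 = 0.076408 kg·m².

0.0764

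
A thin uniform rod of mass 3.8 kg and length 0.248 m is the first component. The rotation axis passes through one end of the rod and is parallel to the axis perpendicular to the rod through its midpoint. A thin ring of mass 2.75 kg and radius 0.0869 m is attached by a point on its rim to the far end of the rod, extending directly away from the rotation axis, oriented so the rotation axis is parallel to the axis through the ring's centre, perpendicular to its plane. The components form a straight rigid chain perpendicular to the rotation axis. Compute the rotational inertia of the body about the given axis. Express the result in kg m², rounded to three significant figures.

Thin rod: I_cm = (1/12)ML² = (1/12)(3.8)(0.248)² = 0.019476 kg m²; centre at d = 0.124 m, so the parallel axis theorem gives I = 0.019476 + (3.8)(0.124)² = 0.077905 kg m².
Thin ring: I_cm = MR² = (2.75)(0.0869)² = 0.020767 kg m²; centre at d = 0.124 + 0.124 + 0.0869 = 0.3349 m, so the parallel axis theorem gives I = 0.020767 + (2.75)(0.3349)² = 0.3292 kg m².
Total I = 0.077905 + 0.3292 = 0.40711 kg m².

0.407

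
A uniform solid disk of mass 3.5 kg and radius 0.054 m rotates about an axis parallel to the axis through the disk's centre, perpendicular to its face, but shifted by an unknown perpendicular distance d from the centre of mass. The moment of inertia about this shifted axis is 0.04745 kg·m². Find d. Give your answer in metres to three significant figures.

0.110

About the centre-of-mass axis, I_cm = (1/2)MR² = (1/2)(3.5)(0.054)² = 0.005103 kg·m².
Parallel axis theorem: I = I_cm + Md², so Md² = 0.04745 − 0.005103 = 0.042347 kg·m².
d = √(0.042347 / 3.5) = 0.11 m.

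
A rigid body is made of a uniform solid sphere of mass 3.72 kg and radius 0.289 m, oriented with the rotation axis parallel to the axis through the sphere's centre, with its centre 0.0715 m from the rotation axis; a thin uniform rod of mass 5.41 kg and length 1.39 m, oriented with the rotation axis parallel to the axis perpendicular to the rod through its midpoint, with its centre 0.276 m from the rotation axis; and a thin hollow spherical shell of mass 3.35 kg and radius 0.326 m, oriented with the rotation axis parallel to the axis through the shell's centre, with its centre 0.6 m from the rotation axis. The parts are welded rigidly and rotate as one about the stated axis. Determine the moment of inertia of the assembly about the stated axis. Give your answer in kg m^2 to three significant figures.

Solid sphere: I_cm = (2/5)MR² = (2/5)(3.72)(0.289)² = 0.12428 kg m^2; centre at d = 0.0715 m, so I = I_cm + Md² gives I = 0.12428 + (3.72)(0.0715)² = 0.1433 kg m^2.
Thin rod: I_cm = (1/12)ML² = (1/12)(5.41)(1.39)² = 0.87106 kg m^2; centre at d = 0.276 m, so I = I_cm + Md² gives I = 0.87106 + (5.41)(0.276)² = 1.2832 kg m^2.
Spherical shell: I_cm = (2/3)MR² = (2/3)(3.35)(0.326)² = 0.23735 kg m^2; centre at d = 0.6 m, so I = I_cm + Md² gives I = 0.23735 + (3.35)(0.6)² = 1.4433 kg m^2.
Total I = 0.1433 + 1.2832 + 1.4433 = 2.8698 kg m^2.

2.87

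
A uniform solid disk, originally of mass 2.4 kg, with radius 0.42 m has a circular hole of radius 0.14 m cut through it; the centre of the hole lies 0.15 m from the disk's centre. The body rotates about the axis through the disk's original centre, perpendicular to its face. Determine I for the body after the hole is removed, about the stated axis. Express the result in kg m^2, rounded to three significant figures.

Unpierced body about its centre: I₀ = (1/2)MR² = (1/2)(2.4)(0.42)² = 0.21168 kg m^2.
The removed disk has mass m = M·(r/R)² = (2.4)(0.14/0.42)² = 0.26667 kg (same uniform areal density).
Its moment of inertia about the rotation axis (parallel-axis theorem): I_hole = (1/2)mr² + md² = (1/2)(0.26667)(0.14)² + (0.26667)(0.15)² = 0.0086133 kg m^2.
Treating the hole as negative mass, I = I₀ − I_hole = 0.21168 − 0.0086133 = 0.20307 kg m^2.

0.203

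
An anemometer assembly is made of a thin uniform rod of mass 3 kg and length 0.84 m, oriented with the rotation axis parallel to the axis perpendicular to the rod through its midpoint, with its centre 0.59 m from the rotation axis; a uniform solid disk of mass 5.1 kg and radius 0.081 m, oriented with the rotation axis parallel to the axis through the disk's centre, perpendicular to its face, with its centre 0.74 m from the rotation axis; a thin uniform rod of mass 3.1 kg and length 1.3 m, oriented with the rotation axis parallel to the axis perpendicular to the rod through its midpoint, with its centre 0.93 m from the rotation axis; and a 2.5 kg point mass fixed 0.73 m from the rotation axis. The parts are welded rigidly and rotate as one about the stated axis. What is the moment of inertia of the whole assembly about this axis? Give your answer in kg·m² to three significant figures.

Thin rod: I_cm = (1/12)ML² = (1/12)(3)(0.84)² = 0.1764 kg·m²; centre at d = 0.59 m, so I = I_cm + Md² gives I = 0.1764 + (3)(0.59)² = 1.2207 kg·m².
Solid disk: I_cm = (1/2)MR² = (1/2)(5.1)(0.081)² = 0.016731 kg·m²; centre at d = 0.74 m, so I = I_cm + Md² gives I = 0.016731 + (5.1)(0.74)² = 2.8095 kg·m².
Thin rod: I_cm = (1/12)ML² = (1/12)(3.1)(1.3)² = 0.43658 kg·m²; centre at d = 0.93 m, so I = I_cm + Md² gives I = 0.43658 + (3.1)(0.93)² = 3.1178 kg·m².
Point mass: I_cm = 0; centre at d = 0.73 m, so I = I_cm + Md² gives I = 0 + (2.5)(0.73)² = 1.3322 kg·m².
Total I = 1.2207 + 2.8095 + 3.1178 + 1.3322 = 8.4802 kg·m².

8.48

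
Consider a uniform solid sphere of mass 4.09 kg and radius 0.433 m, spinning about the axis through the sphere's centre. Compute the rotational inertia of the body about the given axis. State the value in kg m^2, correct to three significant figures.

0.307

I_cm = (2/5)MR² = (2/5)(4.09)(0.433)² = 0.30673 kg m^2; axis through the centre, so I = 0.30673 kg m^2.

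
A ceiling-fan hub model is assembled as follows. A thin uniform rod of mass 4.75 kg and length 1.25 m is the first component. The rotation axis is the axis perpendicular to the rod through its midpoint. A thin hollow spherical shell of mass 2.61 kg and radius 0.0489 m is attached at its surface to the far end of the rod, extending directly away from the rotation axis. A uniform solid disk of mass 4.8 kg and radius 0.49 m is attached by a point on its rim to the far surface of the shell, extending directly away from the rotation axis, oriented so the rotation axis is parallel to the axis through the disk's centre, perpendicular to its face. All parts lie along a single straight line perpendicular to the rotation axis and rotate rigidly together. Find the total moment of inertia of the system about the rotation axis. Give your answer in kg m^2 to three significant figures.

9.44

Thin rod: I_cm = (1/12)ML² = (1/12)(4.75)(1.25)² = 0.61849 kg m^2; axis through the centre, so I = 0.61849 kg m^2.
Spherical shell: I_cm = (2/3)MR² = (2/3)(2.61)(0.0489)² = 0.0041607 kg m^2; centre at d = 0.625 + 0.0489 = 0.6739 m, so the parallel axis theorem gives I = 0.0041607 + (2.61)(0.6739)² = 1.1895 kg m^2.
Solid disk: I_cm = (1/2)MR² = (1/2)(4.8)(0.49)² = 0.57624 kg m^2; centre at d = 0.625 + 0.0489 + 0.0489 + 0.49 = 1.2128 m, so the parallel axis theorem gives I = 0.57624 + (4.8)(1.2128)² = 7.6365 kg m^2.
Total I = 0.61849 + 1.1895 + 7.6365 = 9.4444 kg m^2.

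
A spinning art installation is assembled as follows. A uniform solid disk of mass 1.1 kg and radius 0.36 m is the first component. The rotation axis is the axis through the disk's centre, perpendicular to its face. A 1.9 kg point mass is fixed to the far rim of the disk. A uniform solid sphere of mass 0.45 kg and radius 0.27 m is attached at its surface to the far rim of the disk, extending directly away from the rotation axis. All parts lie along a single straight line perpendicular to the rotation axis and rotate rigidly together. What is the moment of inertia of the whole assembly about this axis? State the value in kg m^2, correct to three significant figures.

Solid disk: I_cm = (1/2)MR² = (1/2)(1.1)(0.36)² = 0.07128 kg m^2; axis through the centre, so I = 0.07128 kg m^2.
Point mass: I_cm = 0; centre at d = 0.36 m, so I = I_cm + Md² gives I = 0 + (1.9)(0.36)² = 0.24624 kg m^2.
Solid sphere: I_cm = (2/5)MR² = (2/5)(0.45)(0.27)² = 0.013122 kg m^2; centre at d = 0.36 + 0.27 = 0.63 m, so I = I_cm + Md² gives I = 0.013122 + (0.45)(0.63)² = 0.19173 kg m^2.
Total I = 0.07128 + 0.24624 + 0.19173 = 0.50925 kg m^2.

0.509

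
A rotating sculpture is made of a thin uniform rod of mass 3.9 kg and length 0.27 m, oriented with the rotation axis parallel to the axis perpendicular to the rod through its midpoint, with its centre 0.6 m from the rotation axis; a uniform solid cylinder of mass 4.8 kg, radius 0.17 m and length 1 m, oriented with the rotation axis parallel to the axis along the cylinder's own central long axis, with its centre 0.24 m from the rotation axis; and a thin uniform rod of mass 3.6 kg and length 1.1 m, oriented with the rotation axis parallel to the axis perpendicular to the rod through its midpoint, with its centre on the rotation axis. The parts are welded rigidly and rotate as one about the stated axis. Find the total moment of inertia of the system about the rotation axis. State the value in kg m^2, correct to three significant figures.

Thin rod: I_cm = (1/12)ML² = (1/12)(3.9)(0.27)² = 0.023692 kg m^2; centre at d = 0.6 m, so the parallel axis theorem gives I = 0.023692 + (3.9)(0.6)² = 1.4277 kg m^2.
Solid cylinder: I_cm = (1/2)MR² = (1/2)(4.8)(0.17)² = 0.06936 kg m^2; centre at d = 0.24 m, so the parallel axis theorem gives I = 0.06936 + (4.8)(0.24)² = 0.34584 kg m^2.
Thin rod: I_cm = (1/12)ML² = (1/12)(3.6)(1.1)² = 0.363 kg m^2; axis through the centre, so I = 0.363 kg m^2.
Total I = 1.4277 + 0.34584 + 0.363 = 2.1365 kg m^2.

2.14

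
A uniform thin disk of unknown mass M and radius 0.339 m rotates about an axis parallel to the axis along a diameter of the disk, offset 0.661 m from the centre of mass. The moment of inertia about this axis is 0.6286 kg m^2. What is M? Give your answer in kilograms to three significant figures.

1.35

I = I_cm + Md² = (1/4)MR² + Md² = M·[0.25·(0.339)² + (0.661)²] = M·0.46565.
So M = 0.6286 / 0.46565 = 1.3499 kg.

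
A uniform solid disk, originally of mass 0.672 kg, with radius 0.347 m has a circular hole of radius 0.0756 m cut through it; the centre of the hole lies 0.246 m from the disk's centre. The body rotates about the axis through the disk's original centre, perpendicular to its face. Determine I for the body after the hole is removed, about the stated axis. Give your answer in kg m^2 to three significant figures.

0.0384

Unpierced body about its centre: I₀ = (1/2)MR² = (1/2)(0.672)(0.347)² = 0.040457 kg m^2.
The removed disk has mass m = M·(r/R)² = (0.672)(0.0756/0.347)² = 0.031897 kg (same uniform areal density).
Its moment of inertia about the rotation axis (parallel-axis theorem): I_hole = (1/2)mr² + md² = (1/2)(0.031897)(0.0756)² + (0.031897)(0.246)² = 0.0020214 kg m^2.
Treating the hole as negative mass, I = I₀ − I_hole = 0.040457 − 0.0020214 = 0.038436 kg m^2.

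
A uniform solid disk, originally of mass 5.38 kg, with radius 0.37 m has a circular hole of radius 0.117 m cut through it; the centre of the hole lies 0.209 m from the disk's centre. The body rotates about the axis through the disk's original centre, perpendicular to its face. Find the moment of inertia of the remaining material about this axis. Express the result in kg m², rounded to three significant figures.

Unpierced body about its centre: I₀ = (1/2)MR² = (1/2)(5.38)(0.37)² = 0.36826 kg m².
The removed disk has mass m = M·(r/R)² = (5.38)(0.117/0.37)² = 0.53796 kg (same uniform areal density).
Its moment of inertia about the rotation axis (parallel-axis theorem): I_hole = (1/2)mr² + md² = (1/2)(0.53796)(0.117)² + (0.53796)(0.209)² = 0.027181 kg m².
Treating the hole as negative mass, I = I₀ − I_hole = 0.36826 − 0.027181 = 0.34108 kg m².

0.341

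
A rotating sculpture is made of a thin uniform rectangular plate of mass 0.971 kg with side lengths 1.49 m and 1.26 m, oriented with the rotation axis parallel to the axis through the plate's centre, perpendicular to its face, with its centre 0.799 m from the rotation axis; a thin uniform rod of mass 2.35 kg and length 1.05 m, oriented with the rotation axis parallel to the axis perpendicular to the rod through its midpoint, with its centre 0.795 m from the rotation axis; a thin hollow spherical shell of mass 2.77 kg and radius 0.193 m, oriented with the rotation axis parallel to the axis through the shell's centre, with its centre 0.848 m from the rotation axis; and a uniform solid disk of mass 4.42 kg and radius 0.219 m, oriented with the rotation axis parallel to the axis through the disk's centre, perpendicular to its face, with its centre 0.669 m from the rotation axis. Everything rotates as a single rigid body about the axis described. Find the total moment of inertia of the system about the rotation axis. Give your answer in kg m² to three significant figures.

6.77

Rectangular plate: I_cm = (1/12)M(a²+b²) = (1/12)(0.971)[(1.49)² + (1.26)²] = 0.30811 kg m²; centre at d = 0.799 m, so the parallel axis theorem gives I = 0.30811 + (0.971)(0.799)² = 0.92799 kg m².
Thin rod: I_cm = (1/12)ML² = (1/12)(2.35)(1.05)² = 0.21591 kg m²; centre at d = 0.795 m, so the parallel axis theorem gives I = 0.21591 + (2.35)(0.795)² = 1.7012 kg m².
Spherical shell: I_cm = (2/3)MR² = (2/3)(2.77)(0.193)² = 0.068786 kg m²; centre at d = 0.848 m, so the parallel axis theorem gives I = 0.068786 + (2.77)(0.848)² = 2.0607 kg m².
Solid disk: I_cm = (1/2)MR² = (1/2)(4.42)(0.219)² = 0.10599 kg m²; centre at d = 0.669 m, so the parallel axis theorem gives I = 0.10599 + (4.42)(0.669)² = 2.0842 kg m².
Total I = 0.92799 + 1.7012 + 2.0607 + 2.0842 = 6.7741 kg m².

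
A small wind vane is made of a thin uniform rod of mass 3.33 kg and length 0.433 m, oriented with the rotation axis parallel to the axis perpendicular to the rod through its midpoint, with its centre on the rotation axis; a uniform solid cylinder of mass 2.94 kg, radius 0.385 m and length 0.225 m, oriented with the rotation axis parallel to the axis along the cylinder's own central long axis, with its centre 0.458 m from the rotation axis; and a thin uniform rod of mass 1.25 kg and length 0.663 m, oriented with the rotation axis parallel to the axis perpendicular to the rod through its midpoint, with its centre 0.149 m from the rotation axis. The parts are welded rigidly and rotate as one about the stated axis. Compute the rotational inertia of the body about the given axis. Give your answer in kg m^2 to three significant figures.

0.960

Thin rod: I_cm = (1/12)ML² = (1/12)(3.33)(0.433)² = 0.052028 kg m^2; axis through the centre, so I = 0.052028 kg m^2.
Solid cylinder: I_cm = (1/2)MR² = (1/2)(2.94)(0.385)² = 0.21789 kg m^2; centre at d = 0.458 m, so the parallel axis theorem gives I = 0.21789 + (2.94)(0.458)² = 0.8346 kg m^2.
Thin rod: I_cm = (1/12)ML² = (1/12)(1.25)(0.663)² = 0.045788 kg m^2; centre at d = 0.149 m, so the parallel axis theorem gives I = 0.045788 + (1.25)(0.149)² = 0.07354 kg m^2.
Total I = 0.052028 + 0.8346 + 0.07354 = 0.96016 kg m^2.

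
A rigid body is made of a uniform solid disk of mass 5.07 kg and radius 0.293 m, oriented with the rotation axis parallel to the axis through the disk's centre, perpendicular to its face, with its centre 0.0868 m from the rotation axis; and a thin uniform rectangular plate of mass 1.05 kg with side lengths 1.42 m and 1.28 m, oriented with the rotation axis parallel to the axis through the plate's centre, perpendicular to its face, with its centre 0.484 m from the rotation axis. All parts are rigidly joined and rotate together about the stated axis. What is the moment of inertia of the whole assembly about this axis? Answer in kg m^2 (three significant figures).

Solid disk: I_cm = (1/2)MR² = (1/2)(5.07)(0.293)² = 0.21763 kg m^2; centre at d = 0.0868 m, so I = I_cm + Md² gives I = 0.21763 + (5.07)(0.0868)² = 0.25583 kg m^2.
Rectangular plate: I_cm = (1/12)M(a²+b²) = (1/12)(1.05)[(1.42)² + (1.28)²] = 0.31979 kg m^2; centre at d = 0.484 m, so I = I_cm + Md² gives I = 0.31979 + (1.05)(0.484)² = 0.56576 kg m^2.
Total I = 0.25583 + 0.56576 = 0.82159 kg m^2.

0.822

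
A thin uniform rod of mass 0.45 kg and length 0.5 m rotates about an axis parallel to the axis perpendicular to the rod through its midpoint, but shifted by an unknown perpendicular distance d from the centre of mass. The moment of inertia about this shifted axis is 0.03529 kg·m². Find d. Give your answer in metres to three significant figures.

0.240

About the centre-of-mass axis, I_cm = (1/12)ML² = (1/12)(0.45)(0.5)² = 0.009375 kg·m².
Parallel axis theorem: I = I_cm + Md², so Md² = 0.03529 − 0.009375 = 0.025915 kg·m².
d = √(0.025915 / 0.45) = 0.23998 m.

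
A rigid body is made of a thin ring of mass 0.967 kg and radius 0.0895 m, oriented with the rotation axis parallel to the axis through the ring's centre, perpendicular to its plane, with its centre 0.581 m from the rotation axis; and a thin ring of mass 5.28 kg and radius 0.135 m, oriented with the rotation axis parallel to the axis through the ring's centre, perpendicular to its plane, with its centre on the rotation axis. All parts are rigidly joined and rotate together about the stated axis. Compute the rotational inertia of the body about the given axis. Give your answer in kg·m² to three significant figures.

0.430

Thin ring: I_cm = MR² = (0.967)(0.0895)² = 0.0077459 kg·m²; centre at d = 0.581 m, so the parallel axis theorem gives I = 0.0077459 + (0.967)(0.581)² = 0.33417 kg·m².
Thin ring: I_cm = MR² = (5.28)(0.135)² = 0.096228 kg·m²; axis through the centre, so I = 0.096228 kg·m².
Total I = 0.33417 + 0.096228 = 0.4304 kg·m².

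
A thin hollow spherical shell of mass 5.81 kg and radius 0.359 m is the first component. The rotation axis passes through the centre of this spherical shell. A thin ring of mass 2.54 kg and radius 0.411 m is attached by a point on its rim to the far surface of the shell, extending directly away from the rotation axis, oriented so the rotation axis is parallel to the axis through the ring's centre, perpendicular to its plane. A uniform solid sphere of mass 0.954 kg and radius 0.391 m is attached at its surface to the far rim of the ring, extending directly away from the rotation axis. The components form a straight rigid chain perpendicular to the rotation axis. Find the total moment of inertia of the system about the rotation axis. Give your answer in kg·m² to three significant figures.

Spherical shell: I_cm = (2/3)MR² = (2/3)(5.81)(0.359)² = 0.4992 kg·m²; axis through the centre, so I = 0.4992 kg·m².
Thin ring: I_cm = MR² = (2.54)(0.411)² = 0.42906 kg·m²; centre at d = 0.359 + 0.411 = 0.77 m, so I = I_cm + Md² gives I = 0.42906 + (2.54)(0.77)² = 1.935 kg·m².
Solid sphere: I_cm = (2/5)MR² = (2/5)(0.954)(0.391)² = 0.058339 kg·m²; centre at d = 0.359 + 0.411 + 0.411 + 0.391 = 1.572 m, so I = I_cm + Md² gives I = 0.058339 + (0.954)(1.572)² = 2.4158 kg·m².
Total I = 0.4992 + 1.935 + 2.4158 = 4.8501 kg·m².

4.85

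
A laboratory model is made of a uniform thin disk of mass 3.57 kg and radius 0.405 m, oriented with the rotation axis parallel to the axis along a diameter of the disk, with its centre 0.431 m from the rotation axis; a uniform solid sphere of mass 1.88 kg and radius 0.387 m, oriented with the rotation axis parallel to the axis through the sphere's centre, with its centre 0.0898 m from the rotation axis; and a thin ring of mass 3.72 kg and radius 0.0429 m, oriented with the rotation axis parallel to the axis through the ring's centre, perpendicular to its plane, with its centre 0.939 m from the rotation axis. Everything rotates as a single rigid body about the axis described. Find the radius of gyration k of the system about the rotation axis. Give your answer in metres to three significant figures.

Thin disk: I_cm = (1/4)MR² = (1/4)(3.57)(0.405)² = 0.14639 kg m^2; centre at d = 0.431 m, so the parallel axis theorem gives I = 0.14639 + (3.57)(0.431)² = 0.80956 kg m^2.
Solid sphere: I_cm = (2/5)MR² = (2/5)(1.88)(0.387)² = 0.11263 kg m^2; centre at d = 0.0898 m, so the parallel axis theorem gives I = 0.11263 + (1.88)(0.0898)² = 0.12779 kg m^2.
Thin ring: I_cm = MR² = (3.72)(0.0429)² = 0.0068463 kg m^2; centre at d = 0.939 m, so the parallel axis theorem gives I = 0.0068463 + (3.72)(0.939)² = 3.2868 kg m^2.
Total I = 4.2242 kg m^2; total mass M = 9.17 kg.
k = √(I/M) = √(4.2242/9.17) = 0.67871 m.

0.679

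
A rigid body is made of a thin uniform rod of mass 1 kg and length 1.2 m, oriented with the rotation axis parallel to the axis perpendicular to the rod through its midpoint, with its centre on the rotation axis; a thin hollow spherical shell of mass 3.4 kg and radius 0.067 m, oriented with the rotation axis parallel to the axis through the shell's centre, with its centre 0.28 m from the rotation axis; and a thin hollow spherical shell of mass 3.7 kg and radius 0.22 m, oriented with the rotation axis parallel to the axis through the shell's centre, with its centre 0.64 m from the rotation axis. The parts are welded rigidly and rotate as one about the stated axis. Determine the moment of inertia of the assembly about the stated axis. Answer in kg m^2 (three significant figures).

2.03

Thin rod: I_cm = (1/12)ML² = (1/12)(1)(1.2)² = 0.12 kg m^2; axis through the centre, so I = 0.12 kg m^2.
Spherical shell: I_cm = (2/3)MR² = (2/3)(3.4)(0.067)² = 0.010175 kg m^2; centre at d = 0.28 m, so the parallel axis theorem gives I = 0.010175 + (3.4)(0.28)² = 0.27674 kg m^2.
Spherical shell: I_cm = (2/3)MR² = (2/3)(3.7)(0.22)² = 0.11939 kg m^2; centre at d = 0.64 m, so the parallel axis theorem gives I = 0.11939 + (3.7)(0.64)² = 1.6349 kg m^2.
Total I = 0.12 + 0.27674 + 1.6349 = 2.0316 kg m^2.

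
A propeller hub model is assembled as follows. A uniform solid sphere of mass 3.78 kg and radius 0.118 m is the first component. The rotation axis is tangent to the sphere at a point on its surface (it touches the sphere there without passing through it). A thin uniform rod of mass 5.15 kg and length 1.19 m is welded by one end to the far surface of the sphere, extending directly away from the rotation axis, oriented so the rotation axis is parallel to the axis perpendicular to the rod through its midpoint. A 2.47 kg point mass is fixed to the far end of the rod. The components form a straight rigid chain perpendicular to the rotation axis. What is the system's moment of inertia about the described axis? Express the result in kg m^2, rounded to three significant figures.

Solid sphere: I_cm = (2/5)MR² = (2/5)(3.78)(0.118)² = 0.021053 kg m^2; centre at d = 0.118 m, so I = I_cm + Md² gives I = 0.021053 + (3.78)(0.118)² = 0.073686 kg m^2.
Thin rod: I_cm = (1/12)ML² = (1/12)(5.15)(1.19)² = 0.60774 kg m^2; centre at d = 0.118 + 0.118 + 0.595 = 0.831 m, so I = I_cm + Md² gives I = 0.60774 + (5.15)(0.831)² = 4.1641 kg m^2.
Point mass: I_cm = 0; centre at d = 0.118 + 0.118 + 0.595 + 0.595 = 1.426 m, so I = I_cm + Md² gives I = 0 + (2.47)(1.426)² = 5.0227 kg m^2.
Total I = 0.073686 + 4.1641 + 5.0227 = 9.2605 kg m^2.

9.26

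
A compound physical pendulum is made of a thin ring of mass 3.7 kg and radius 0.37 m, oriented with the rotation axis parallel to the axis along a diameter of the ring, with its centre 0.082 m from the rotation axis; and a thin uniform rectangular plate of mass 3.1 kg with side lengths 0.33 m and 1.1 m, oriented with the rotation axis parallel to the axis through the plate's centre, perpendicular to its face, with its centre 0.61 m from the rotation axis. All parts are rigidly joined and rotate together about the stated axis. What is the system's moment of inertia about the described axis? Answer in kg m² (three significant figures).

1.77

Thin ring: I_cm = (1/2)MR² = (1/2)(3.7)(0.37)² = 0.25327 kg m²; centre at d = 0.082 m, so I = I_cm + Md² gives I = 0.25327 + (3.7)(0.082)² = 0.27814 kg m².
Rectangular plate: I_cm = (1/12)M(a²+b²) = (1/12)(3.1)[(0.33)² + (1.1)²] = 0.34072 kg m²; centre at d = 0.61 m, so I = I_cm + Md² gives I = 0.34072 + (3.1)(0.61)² = 1.4942 kg m².
Total I = 0.27814 + 1.4942 = 1.7724 kg m².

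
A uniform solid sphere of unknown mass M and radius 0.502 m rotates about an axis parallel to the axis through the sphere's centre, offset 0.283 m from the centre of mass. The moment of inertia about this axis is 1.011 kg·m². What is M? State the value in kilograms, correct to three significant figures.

I = I_cm + Md² = (2/5)MR² + Md² = M·[0.4·(0.502)² + (0.283)²] = M·0.18089.
So M = 1.011 / 0.18089 = 5.589 kg.

5.59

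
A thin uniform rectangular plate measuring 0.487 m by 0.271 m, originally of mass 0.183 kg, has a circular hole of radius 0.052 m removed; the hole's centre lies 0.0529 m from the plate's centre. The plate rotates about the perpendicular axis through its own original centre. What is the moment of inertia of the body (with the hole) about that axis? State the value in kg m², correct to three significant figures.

Unpierced body about its centre: I₀ = (1/12)M(a²+b²) = (1/12)(0.183)[(0.487)² + (0.271)²] = 0.0047368 kg m².
The removed disk has mass m = M·πr²/(ab) = (0.183)·π(0.052)²/(0.487·0.271) = 0.011779 kg (same uniform areal density).
Its moment of inertia about the rotation axis (parallel-axis theorem): I_hole = (1/2)mr² + md² = (1/2)(0.011779)(0.052)² + (0.011779)(0.0529)² = 4.8888e-05 kg m².
Treating the hole as negative mass, I = I₀ − I_hole = 0.0047368 − 4.8888e-05 = 0.0046879 kg m².

0.00469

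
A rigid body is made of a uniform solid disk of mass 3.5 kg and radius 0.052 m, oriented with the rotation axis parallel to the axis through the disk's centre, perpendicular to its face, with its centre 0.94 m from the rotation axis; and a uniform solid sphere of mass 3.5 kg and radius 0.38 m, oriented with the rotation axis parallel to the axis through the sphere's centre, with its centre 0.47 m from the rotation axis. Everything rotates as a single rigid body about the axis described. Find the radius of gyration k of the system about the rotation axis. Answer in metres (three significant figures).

0.763

Solid disk: I_cm = (1/2)MR² = (1/2)(3.5)(0.052)² = 0.004732 kg m^2; centre at d = 0.94 m, so I = I_cm + Md² gives I = 0.004732 + (3.5)(0.94)² = 3.0973 kg m^2.
Solid sphere: I_cm = (2/5)MR² = (2/5)(3.5)(0.38)² = 0.20216 kg m^2; centre at d = 0.47 m, so I = I_cm + Md² gives I = 0.20216 + (3.5)(0.47)² = 0.97531 kg m^2.
Total I = 4.0726 kg m^2; total mass M = 7 kg.
k = √(I/M) = √(4.0726/7) = 0.76276 m.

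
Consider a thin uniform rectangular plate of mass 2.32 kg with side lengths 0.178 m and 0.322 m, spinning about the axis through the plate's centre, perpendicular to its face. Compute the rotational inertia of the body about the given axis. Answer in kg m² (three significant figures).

I_cm = (1/12)M(a²+b²) = (1/12)(2.32)[(0.178)² + (0.322)²] = 0.026171 kg m²; axis through the centre, so I = 0.026171 kg m².

0.0262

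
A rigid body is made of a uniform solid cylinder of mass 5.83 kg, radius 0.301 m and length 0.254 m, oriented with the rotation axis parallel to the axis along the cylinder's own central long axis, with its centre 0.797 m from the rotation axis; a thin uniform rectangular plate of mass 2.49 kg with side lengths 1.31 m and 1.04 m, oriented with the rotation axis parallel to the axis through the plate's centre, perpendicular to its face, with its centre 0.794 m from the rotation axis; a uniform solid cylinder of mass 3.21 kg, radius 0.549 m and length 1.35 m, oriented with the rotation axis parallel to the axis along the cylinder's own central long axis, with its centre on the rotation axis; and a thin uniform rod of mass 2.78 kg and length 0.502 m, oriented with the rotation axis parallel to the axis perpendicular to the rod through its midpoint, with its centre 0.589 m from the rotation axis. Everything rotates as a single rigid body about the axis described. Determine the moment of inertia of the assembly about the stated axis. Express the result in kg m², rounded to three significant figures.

7.62

Solid cylinder: I_cm = (1/2)MR² = (1/2)(5.83)(0.301)² = 0.2641 kg m²; centre at d = 0.797 m, so I = I_cm + Md² gives I = 0.2641 + (5.83)(0.797)² = 3.9674 kg m².
Rectangular plate: I_cm = (1/12)M(a²+b²) = (1/12)(2.49)[(1.31)² + (1.04)²] = 0.58052 kg m²; centre at d = 0.794 m, so I = I_cm + Md² gives I = 0.58052 + (2.49)(0.794)² = 2.1503 kg m².
Solid cylinder: I_cm = (1/2)MR² = (1/2)(3.21)(0.549)² = 0.48375 kg m²; axis through the centre, so I = 0.48375 kg m².
Thin rod: I_cm = (1/12)ML² = (1/12)(2.78)(0.502)² = 0.058381 kg m²; centre at d = 0.589 m, so I = I_cm + Md² gives I = 0.058381 + (2.78)(0.589)² = 1.0228 kg m².
Total I = 3.9674 + 2.1503 + 0.48375 + 1.0228 = 7.6242 kg m².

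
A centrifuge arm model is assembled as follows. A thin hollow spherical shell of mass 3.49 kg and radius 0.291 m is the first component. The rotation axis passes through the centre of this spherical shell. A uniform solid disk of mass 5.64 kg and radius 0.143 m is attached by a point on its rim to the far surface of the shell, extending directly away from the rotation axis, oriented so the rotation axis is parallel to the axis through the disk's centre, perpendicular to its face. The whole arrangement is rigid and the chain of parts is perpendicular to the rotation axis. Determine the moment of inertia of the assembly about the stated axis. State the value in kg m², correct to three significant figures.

Spherical shell: I_cm = (2/3)MR² = (2/3)(3.49)(0.291)² = 0.19702 kg m²; axis through the centre, so I = 0.19702 kg m².
Solid disk: I_cm = (1/2)MR² = (1/2)(5.64)(0.143)² = 0.057666 kg m²; centre at d = 0.291 + 0.143 = 0.434 m, so the parallel axis theorem gives I = 0.057666 + (5.64)(0.434)² = 1.12 kg m².
Total I = 0.19702 + 1.12 = 1.317 kg m².

1.32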